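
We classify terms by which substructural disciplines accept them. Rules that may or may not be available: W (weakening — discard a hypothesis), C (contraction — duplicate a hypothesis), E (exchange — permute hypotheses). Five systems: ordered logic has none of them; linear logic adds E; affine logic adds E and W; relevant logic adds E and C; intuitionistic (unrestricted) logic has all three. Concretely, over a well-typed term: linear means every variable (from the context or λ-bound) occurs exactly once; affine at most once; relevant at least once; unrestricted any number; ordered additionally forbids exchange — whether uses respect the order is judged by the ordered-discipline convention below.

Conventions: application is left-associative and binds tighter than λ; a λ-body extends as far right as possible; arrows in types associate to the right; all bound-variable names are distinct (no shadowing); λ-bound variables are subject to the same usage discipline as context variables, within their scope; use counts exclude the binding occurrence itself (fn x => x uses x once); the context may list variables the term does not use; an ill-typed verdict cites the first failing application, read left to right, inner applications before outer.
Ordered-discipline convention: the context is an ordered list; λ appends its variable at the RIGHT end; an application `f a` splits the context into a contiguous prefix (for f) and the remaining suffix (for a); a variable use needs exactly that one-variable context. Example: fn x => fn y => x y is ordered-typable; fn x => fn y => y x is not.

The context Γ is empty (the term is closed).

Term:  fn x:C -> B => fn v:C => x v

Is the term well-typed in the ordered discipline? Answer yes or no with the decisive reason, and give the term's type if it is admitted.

yes — x, v once each; derivable with no W/C/E; term : (C -> B) -> C -> B
variable uses: x (bound): 1×, v (bound): 1×
left-to-right use order: x, v
typing: the term checks, with type (C -> B) -> C -> B
across the five disciplines: ordered ✓ · linear ✓ · affine ✓ · relevant ✓ · unrestricted ✓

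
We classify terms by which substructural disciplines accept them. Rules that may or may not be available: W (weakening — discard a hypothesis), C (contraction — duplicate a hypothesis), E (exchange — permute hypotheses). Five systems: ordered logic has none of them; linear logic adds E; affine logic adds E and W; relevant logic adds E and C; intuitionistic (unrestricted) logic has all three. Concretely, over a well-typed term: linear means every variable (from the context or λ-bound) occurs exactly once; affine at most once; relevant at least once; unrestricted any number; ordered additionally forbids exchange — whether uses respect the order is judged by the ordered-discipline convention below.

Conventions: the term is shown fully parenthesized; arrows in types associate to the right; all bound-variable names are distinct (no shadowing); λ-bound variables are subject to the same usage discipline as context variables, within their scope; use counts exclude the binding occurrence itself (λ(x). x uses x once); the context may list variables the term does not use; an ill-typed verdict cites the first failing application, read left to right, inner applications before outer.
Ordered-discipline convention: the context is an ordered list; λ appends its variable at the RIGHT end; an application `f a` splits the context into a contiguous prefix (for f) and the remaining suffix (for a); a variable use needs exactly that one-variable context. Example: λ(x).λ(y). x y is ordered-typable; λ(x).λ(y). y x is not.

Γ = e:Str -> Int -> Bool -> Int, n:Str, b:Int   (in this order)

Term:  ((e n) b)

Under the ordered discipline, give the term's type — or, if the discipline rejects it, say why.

term : Bool -> Int
variable uses: e=1; n=1; b=1
uses in reading order: e, n, b
typing: well-typed — term : Bool -> Int
all disciplines: ordered ✓ | linear ✓ | affine ✓ | relevant ✓ | unrestricted ✓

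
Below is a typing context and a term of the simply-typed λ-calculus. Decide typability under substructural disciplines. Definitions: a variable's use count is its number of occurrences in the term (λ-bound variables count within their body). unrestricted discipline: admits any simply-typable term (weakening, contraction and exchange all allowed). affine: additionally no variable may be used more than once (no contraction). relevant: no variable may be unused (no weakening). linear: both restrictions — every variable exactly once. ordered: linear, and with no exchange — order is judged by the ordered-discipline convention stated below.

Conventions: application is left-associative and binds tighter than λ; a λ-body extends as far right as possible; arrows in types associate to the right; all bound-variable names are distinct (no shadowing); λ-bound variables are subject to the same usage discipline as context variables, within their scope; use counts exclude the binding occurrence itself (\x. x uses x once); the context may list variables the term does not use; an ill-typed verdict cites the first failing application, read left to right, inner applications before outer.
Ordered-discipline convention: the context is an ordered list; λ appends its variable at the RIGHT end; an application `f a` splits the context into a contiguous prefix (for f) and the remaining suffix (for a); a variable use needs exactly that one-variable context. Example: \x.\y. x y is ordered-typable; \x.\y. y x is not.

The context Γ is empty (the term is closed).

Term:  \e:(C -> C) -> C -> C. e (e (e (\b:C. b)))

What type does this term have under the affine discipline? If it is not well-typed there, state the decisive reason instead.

not well-typed under affine — e ×3 used more than once (contraction)
usage: e (λ-bound): 3; b (λ-bound): 1
use order (left to right): e, e, e, b
typing: ✓ — ((C -> C) -> C -> C) -> C -> C
across the five disciplines: ordered ✗; linear ✗; affine ✗; relevant ✓; unrestricted ✓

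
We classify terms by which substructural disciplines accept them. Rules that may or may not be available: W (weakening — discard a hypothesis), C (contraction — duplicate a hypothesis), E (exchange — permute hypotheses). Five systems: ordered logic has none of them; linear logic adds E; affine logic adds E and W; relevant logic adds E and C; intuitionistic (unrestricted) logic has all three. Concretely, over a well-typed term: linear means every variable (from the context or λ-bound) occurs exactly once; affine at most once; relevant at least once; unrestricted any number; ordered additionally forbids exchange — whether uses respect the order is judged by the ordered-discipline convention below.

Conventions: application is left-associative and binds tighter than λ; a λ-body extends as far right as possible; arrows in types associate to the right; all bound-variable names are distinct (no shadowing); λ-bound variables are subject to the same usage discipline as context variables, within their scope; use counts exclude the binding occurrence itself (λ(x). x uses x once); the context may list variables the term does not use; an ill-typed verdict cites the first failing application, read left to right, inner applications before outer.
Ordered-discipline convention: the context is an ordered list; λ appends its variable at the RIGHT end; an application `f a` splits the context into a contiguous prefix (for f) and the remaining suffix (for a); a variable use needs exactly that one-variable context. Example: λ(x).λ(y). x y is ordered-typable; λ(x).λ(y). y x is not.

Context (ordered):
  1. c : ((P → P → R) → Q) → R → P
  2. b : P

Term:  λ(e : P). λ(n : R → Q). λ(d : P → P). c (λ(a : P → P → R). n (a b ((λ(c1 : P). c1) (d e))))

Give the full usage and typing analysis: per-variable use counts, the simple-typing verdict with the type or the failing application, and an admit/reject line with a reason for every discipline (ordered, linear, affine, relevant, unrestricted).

use counts: c: 1×; b: 1×; e [bound]: 1×; n [bound]: 1×; d [bound]: 1×; a [bound]: 1×; c1 [bound]: 1×
left-to-right use order: c, n, a, b, c1, d, e
typing: well-typed — term : P → (R → Q) → (P → P) → R → P
ordered: ✗, no contiguous prefix/suffix split fits c, n, a, b, c1, d, e
linear: ✓, exactly-once usage across c, b, e, n, d, a, c1
affine: ✓, at most one use each (c, b, e, n, d, a, c1)
relevant: ✓, none of c, b, e, n, d, a, c1 goes unused
unrestricted: ✓, typability at P → (R → Q) → (P → P) → R → P is all that's needed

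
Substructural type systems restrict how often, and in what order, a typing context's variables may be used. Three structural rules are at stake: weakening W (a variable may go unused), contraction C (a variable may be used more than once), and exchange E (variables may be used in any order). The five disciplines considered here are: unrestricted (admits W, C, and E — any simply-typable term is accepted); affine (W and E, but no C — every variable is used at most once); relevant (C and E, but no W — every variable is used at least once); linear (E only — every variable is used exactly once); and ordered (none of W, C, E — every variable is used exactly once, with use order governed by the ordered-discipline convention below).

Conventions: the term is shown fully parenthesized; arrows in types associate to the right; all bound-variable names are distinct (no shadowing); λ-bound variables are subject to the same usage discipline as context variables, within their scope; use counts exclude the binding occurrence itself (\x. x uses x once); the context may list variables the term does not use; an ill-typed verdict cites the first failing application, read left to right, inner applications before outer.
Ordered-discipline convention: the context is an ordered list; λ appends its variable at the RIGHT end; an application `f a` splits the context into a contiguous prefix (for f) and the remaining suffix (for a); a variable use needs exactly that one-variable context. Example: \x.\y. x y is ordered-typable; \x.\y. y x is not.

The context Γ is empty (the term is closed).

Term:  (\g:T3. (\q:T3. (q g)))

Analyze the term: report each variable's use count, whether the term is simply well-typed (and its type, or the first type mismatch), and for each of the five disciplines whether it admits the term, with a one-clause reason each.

counts: g (bound): 1, q (bound): 1
uses in reading order: q, g
typing: ill-typed: applying a non-function (T3)
ordered: ✗, not simply typable
linear: ✗, fails simple typing
affine: ✗, a type mismatch blocks all five
relevant: ✗, the type mismatch rejects it
unrestricted: ✗, not simply typable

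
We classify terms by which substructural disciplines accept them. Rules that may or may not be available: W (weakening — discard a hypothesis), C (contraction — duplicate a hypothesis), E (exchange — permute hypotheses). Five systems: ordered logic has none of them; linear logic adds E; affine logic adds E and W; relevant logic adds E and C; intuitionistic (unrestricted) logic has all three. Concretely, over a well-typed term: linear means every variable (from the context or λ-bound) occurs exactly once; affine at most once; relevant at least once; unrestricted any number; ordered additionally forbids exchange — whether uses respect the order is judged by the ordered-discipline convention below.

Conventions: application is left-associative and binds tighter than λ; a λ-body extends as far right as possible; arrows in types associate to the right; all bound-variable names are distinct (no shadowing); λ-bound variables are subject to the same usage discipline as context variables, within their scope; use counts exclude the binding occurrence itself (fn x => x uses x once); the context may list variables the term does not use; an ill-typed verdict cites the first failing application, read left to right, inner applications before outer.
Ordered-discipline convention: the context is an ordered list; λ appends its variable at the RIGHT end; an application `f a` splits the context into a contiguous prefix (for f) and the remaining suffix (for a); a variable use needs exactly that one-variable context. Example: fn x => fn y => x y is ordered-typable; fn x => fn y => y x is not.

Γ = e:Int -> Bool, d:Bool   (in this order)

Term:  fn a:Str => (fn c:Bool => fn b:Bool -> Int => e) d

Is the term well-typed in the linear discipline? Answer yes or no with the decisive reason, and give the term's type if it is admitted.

no — a, c, b left unused
variable uses: e: 1; d: 1; a [bound]: 0; c [bound]: 0; b [bound]: 0
uses in reading order: e, d
typing: well-typed at Str -> (Bool -> Int) -> Int -> Bool
per-discipline verdicts: ordered ✗ | linear ✗ | affine ✓ | relevant ✗ | unrestricted ✓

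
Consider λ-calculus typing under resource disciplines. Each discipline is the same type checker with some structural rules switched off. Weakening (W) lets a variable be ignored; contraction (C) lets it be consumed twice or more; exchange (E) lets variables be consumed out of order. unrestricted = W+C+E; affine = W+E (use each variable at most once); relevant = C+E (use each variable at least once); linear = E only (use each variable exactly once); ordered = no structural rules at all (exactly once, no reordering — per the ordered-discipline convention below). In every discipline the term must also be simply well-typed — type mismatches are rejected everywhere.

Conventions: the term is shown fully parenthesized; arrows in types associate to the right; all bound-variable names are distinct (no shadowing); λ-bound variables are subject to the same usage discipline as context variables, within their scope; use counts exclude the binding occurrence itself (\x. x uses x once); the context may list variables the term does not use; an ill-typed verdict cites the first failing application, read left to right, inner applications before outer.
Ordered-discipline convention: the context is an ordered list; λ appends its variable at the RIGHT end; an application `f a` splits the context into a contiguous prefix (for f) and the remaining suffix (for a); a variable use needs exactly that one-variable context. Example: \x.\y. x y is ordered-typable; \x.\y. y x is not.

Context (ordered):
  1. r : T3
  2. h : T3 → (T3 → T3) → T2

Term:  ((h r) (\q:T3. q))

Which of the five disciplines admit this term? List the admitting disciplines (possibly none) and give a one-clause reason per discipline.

admitting disciplines: linear, affine, relevant, unrestricted
use counts: r: 1×, h: 1×, q [bound]: 1×
uses in reading order: h, r, q
typing: well-typed at T2
ordered: ✗ — no ordered split (uses run h, r, q)
linear: ✓ — r, h, q: one use apiece
affine: ✓ — r, h, q: no repeats, contraction unneeded
relevant: ✓ — none of r, h, q goes unused
unrestricted: ✓ — simply typable at T2; W, C, E all held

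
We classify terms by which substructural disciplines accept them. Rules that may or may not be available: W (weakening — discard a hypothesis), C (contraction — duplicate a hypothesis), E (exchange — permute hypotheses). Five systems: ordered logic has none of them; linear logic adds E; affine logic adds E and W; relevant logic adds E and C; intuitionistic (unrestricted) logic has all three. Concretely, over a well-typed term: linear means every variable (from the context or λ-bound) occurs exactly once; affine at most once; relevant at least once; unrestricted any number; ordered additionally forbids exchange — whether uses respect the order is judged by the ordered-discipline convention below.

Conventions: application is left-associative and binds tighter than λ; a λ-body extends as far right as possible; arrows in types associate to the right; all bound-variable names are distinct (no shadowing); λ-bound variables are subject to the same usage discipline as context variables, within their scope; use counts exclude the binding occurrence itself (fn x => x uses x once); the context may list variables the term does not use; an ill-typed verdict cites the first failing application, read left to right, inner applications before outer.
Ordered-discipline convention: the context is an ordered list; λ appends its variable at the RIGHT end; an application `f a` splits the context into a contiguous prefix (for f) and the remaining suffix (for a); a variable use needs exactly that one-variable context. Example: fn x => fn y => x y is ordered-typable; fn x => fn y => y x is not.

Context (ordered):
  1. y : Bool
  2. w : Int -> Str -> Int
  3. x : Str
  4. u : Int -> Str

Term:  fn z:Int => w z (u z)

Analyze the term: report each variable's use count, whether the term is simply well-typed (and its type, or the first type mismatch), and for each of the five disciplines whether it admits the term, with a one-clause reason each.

counts: y: 0, w: 1, x: 0, u: 1, z (bound): 2
left-to-right use order: w, z, u, z
typing: well-typed — term : Int -> Int
ordered: ✗ — needs contraction — z ×2; y, x never used (weakening)
linear: ✗ — needs contraction — z ×2; y, x never used (weakening)
affine: ✗ — needs contraction — z ×2
relevant: ✗ — y, x never used (weakening)
unrestricted: ✓ — well-typed at Int -> Int; no restrictions here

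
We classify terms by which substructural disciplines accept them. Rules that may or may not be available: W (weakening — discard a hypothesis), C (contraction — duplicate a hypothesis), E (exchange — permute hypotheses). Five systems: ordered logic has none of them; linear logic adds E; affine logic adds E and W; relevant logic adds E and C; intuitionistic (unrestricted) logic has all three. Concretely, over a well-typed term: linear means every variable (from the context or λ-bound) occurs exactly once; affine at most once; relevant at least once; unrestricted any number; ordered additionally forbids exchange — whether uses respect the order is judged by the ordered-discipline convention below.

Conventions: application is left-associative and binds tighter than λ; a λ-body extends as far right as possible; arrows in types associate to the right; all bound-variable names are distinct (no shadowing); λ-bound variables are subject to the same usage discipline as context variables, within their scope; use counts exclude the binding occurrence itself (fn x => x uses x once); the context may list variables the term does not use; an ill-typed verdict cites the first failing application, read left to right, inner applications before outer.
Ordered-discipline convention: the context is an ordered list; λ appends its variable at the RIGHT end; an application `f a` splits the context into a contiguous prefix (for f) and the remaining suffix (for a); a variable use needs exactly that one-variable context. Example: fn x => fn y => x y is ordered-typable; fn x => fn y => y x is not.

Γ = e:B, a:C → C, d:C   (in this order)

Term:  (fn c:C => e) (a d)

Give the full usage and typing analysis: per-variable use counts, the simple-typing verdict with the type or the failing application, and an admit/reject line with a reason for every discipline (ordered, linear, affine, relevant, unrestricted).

usage: e ×1; a ×1; d ×1; c (bound) ×0
order of uses: e, a, d
typing: the term checks, with type B
ordered: ✗, c left unused
linear: ✗, c left unused
affine: ✓, at most one use each (e, a, d, c)
relevant: ✗, c left unused
unrestricted: ✓, well-typed at B; no restrictions here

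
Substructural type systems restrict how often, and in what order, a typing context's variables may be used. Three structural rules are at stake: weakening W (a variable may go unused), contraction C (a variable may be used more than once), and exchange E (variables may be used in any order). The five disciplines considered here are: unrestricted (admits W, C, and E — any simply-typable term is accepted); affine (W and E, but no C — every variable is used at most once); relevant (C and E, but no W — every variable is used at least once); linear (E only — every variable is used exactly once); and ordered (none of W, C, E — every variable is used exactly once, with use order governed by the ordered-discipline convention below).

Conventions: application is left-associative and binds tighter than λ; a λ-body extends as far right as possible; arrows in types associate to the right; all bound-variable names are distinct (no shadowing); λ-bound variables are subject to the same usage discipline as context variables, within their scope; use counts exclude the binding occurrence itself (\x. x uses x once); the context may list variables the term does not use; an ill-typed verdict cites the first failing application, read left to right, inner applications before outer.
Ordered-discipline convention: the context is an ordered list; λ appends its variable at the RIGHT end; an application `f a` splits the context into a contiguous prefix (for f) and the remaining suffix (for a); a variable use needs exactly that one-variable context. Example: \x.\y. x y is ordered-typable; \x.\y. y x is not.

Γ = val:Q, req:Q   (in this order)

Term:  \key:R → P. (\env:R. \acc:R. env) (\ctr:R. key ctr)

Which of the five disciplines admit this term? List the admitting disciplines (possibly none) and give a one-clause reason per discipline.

admitting disciplines: none
use counts: val: 0×; req: 0×; key (λ-bound): 1×; env (λ-bound): 1×; acc (λ-bound): 0×; ctr (λ-bound): 1×
uses in reading order: env, key, ctr
typing: ill-typed: a function awaiting R gets R → P
ordered: ✗ — fails simple typing
linear: ✗ — a type mismatch blocks all five
affine: ✗ — the type mismatch rejects it
relevant: ✗ — not simply typable
unrestricted: ✗ — fails simple typing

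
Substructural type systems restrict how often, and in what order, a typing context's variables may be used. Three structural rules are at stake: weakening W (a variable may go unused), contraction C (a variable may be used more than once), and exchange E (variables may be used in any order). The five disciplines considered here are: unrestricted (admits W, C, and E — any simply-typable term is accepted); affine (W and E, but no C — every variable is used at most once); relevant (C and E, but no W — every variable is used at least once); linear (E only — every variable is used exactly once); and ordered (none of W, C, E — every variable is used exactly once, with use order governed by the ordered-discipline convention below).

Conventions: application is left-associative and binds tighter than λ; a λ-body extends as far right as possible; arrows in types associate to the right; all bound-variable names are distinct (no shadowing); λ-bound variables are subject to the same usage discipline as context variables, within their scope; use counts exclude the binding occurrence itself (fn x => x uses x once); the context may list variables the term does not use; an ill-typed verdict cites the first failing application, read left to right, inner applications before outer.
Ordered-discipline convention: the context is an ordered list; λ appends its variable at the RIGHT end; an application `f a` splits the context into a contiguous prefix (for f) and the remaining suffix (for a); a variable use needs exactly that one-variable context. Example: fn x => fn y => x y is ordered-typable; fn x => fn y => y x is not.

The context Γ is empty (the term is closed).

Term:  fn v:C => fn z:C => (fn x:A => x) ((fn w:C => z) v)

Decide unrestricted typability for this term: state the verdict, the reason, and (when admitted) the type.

no — not simply typable
counts: v [bound]=1, z [bound]=1, x [bound]=1, w [bound]=0
uses in reading order: x, z, v
typing: ill-typed: an argument C mismatches the expected A
all disciplines: ordered ✗, linear ✗, affine ✗, relevant ✗, unrestricted ✗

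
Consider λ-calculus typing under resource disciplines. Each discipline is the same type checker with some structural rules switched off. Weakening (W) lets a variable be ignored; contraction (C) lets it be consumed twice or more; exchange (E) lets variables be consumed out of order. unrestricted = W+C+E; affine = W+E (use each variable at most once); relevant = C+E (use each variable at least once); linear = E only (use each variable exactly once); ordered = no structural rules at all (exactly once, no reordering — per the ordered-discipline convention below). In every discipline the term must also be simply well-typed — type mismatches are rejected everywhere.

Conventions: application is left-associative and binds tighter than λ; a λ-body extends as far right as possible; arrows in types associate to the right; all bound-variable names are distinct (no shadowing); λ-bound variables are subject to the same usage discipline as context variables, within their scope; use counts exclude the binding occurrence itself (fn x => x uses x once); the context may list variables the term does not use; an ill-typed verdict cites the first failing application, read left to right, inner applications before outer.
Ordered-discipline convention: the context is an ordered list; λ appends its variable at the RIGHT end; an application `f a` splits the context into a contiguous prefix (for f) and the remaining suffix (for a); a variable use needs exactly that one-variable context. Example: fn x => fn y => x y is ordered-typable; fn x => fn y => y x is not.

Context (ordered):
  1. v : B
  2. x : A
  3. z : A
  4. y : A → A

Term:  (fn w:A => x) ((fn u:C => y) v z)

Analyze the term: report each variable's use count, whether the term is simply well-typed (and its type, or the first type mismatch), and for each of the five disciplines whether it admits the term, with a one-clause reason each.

variable uses: v ×1; x ×1; z ×1; y ×1; w (λ-bound) ×0; u (λ-bound) ×0
uses in reading order: x, y, v, z
typing: ill-typed: a function awaiting C gets B
ordered ✗ (the type mismatch rejects it)
linear ✗ (not simply typable)
affine ✗ (fails simple typing)
relevant ✗ (a type mismatch blocks all five)
unrestricted ✗ (the type mismatch rejects it)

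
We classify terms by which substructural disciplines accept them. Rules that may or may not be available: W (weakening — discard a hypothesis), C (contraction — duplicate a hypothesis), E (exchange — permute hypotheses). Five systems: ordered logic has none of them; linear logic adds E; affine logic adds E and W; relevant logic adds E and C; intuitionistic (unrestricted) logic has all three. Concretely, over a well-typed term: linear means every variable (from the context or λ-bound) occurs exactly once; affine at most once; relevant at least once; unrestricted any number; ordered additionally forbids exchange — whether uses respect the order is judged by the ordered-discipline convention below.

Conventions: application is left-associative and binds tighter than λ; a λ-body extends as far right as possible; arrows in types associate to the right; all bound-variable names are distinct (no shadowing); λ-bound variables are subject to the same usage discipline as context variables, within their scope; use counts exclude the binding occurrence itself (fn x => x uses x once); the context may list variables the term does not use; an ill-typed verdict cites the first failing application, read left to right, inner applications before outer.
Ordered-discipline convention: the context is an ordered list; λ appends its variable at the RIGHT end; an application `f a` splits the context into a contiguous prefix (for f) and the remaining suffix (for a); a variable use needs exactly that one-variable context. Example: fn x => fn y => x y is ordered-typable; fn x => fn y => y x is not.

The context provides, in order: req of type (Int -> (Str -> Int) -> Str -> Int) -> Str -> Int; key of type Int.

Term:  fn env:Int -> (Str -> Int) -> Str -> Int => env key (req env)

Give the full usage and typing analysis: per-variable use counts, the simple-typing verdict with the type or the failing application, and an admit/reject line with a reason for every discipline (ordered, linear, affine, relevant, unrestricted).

counts: req: 1, key: 1, env [bound]: 2
order of uses: env, key, req, env
typing: ✓ — (Int -> (Str -> Int) -> Str -> Int) -> Str -> Int
ordered: ✗, env ×2 used more than once (contraction)
linear: ✗, env ×2 used more than once (contraction)
affine: ✗, env ×2 used more than once (contraction)
relevant: ✓, req, key, env: all used, weakening unneeded
unrestricted: ✓, well-typed at (Int -> (Str -> Int) -> Str -> Int) -> Str -> Int; no restrictions here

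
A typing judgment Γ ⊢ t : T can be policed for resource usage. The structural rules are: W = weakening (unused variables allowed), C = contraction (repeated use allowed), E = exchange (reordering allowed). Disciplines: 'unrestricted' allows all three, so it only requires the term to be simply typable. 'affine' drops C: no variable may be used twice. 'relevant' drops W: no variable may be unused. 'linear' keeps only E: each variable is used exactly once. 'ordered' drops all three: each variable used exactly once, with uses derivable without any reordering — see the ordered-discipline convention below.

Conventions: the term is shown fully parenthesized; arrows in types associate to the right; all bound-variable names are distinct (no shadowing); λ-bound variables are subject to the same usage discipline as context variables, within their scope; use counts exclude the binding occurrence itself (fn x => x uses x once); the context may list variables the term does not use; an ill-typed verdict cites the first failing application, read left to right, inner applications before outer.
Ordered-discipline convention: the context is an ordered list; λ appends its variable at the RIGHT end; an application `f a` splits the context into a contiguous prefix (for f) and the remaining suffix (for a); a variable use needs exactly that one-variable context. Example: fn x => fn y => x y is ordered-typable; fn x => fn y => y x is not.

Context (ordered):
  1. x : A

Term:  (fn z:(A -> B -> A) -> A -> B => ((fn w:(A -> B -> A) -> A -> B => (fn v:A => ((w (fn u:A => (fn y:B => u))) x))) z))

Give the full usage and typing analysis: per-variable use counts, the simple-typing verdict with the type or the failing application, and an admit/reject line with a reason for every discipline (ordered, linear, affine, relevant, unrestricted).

variable uses: x=1, z (bound)=1, w (bound)=1, v (bound)=0, u (bound)=1, y (bound)=0
uses in reading order: w, u, x, z
typing: well-typed — term : ((A -> B -> A) -> A -> B) -> A -> B
ordered: ✗ — unused: v, y — weakening required
linear: ✗ — unused: v, y — weakening required
affine: ✓ — at most one use each (x, z, w, v, u, y)
relevant: ✗ — unused: v, y — weakening required
unrestricted: ✓ — simply typable at ((A -> B -> A) -> A -> B) -> A -> B; W, C, E all held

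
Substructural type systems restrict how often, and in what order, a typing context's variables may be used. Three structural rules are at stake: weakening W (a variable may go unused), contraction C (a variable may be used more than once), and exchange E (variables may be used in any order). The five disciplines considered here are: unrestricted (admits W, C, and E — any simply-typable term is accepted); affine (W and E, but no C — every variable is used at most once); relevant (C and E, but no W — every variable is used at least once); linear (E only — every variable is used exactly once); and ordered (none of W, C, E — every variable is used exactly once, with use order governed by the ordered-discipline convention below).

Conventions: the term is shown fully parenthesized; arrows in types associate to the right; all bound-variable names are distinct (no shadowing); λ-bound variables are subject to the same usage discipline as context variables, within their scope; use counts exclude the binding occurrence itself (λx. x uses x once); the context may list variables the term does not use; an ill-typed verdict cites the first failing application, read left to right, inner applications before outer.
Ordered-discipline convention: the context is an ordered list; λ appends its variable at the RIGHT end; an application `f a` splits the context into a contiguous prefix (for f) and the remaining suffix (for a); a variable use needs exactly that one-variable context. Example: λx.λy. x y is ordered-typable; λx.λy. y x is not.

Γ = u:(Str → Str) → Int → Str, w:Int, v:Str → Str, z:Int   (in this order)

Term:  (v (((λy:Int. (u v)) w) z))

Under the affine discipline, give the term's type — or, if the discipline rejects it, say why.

not well-typed under affine — uses contraction: v ×2
variable uses: u: 1×, w: 1×, v: 2×, z: 1×, y (λ-bound): 0×
left-to-right use order: v, u, v, w, z
typing: the term checks, with type Str
all disciplines: ordered ✗; linear ✗; affine ✗; relevant ✗; unrestricted ✓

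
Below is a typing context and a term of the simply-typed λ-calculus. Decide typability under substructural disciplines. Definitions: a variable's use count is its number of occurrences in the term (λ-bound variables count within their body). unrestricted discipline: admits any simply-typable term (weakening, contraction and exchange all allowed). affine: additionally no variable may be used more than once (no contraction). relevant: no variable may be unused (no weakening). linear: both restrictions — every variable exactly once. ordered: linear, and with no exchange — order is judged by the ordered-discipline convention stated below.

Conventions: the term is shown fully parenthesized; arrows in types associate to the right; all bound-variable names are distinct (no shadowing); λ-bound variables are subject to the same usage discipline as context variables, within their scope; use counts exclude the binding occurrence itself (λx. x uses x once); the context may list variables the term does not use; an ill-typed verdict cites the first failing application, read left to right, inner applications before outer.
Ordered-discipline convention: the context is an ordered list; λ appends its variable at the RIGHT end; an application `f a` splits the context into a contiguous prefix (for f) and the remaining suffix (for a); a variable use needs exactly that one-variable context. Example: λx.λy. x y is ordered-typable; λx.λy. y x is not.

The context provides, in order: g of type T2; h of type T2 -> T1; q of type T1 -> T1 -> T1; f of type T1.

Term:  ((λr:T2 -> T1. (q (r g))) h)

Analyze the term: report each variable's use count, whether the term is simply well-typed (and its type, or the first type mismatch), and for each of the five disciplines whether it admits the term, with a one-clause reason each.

usage: g=1, h=1, q=1, f=0, r [bound]=1
left-to-right use order: q, r, g, h
typing: the term checks, with type T1 -> T1
ordered: ✗, unused: f — weakening required
linear: ✗, unused: f — weakening required
affine: ✓, no duplicate uses among g, h, q, f, r
relevant: ✗, unused: f — weakening required
unrestricted: ✓, typability at T1 -> T1 is all that's needed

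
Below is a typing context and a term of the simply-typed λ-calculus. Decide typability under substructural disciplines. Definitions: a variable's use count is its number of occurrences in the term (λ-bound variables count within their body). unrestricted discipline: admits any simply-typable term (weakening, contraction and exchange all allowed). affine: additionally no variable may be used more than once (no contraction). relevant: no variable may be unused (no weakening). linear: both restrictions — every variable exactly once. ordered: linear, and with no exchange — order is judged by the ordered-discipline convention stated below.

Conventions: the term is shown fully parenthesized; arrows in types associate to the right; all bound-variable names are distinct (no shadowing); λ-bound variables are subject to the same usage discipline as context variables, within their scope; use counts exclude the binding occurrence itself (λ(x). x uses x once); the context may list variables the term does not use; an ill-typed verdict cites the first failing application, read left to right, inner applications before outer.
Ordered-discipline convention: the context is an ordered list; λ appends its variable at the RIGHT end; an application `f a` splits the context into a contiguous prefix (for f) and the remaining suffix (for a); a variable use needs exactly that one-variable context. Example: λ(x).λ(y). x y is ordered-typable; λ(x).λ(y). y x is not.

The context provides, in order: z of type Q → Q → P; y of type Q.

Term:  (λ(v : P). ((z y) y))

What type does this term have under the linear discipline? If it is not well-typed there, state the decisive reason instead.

not well-typed under linear — uses contraction: y ×2; unused: v — weakening required
usage: z=1, y=2, v (λ-bound)=0
use order (left to right): z, y, y
typing: the term checks, with type P → P
summary: ordered ✗; linear ✗; affine ✗; relevant ✗; unrestricted ✓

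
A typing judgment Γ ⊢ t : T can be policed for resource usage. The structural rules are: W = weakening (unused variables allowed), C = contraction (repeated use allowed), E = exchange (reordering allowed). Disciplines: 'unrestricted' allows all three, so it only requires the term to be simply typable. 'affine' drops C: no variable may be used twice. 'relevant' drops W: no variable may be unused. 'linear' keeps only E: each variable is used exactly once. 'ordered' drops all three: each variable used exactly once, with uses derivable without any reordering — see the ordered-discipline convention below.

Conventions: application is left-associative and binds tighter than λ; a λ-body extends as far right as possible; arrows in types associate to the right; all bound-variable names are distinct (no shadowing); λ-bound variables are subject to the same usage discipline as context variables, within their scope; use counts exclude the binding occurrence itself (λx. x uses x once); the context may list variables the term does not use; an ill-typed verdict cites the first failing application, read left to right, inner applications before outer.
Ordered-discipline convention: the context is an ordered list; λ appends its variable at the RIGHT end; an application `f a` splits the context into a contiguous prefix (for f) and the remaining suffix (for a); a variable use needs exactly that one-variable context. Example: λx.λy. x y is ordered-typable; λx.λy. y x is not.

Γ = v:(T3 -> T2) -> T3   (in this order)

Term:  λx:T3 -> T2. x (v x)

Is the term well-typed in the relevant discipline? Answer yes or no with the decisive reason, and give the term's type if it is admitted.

yes — at least one use each (v, x); term : (T3 -> T2) -> T2
counts: v ×1, x (λ-bound) ×2
uses in reading order: x, v, x
typing: the term checks, with type (T3 -> T2) -> T2
all disciplines: ordered ✗, linear ✗, affine ✗, relevant ✓, unrestricted ✓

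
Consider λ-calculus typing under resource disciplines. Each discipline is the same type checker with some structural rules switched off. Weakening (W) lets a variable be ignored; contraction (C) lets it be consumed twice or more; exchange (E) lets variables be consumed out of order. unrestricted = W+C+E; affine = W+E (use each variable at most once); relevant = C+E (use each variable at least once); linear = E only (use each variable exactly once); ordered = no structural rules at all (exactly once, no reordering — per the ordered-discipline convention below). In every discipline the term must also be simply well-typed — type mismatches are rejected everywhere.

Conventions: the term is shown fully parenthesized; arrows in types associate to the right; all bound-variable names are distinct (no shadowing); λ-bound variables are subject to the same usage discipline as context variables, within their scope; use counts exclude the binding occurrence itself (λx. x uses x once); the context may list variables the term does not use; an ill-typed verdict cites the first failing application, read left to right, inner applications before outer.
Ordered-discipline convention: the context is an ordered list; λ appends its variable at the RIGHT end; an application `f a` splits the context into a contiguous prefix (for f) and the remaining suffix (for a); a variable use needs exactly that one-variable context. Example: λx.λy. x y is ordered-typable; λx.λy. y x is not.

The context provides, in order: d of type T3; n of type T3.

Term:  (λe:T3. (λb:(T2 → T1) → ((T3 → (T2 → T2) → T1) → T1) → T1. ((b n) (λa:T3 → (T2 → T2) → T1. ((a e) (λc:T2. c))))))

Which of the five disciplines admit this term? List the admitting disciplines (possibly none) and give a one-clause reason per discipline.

admitted by: none
counts: d=0; n=1; e (λ-bound)=1; b (λ-bound)=1; a (λ-bound)=1; c (λ-bound)=1
order of uses: b, n, a, e, c
typing: ill-typed: an application expects T2 → T1 but receives T3
ordered: ✗ — a type mismatch blocks all five
linear: ✗ — the type mismatch rejects it
affine: ✗ — not simply typable
relevant: ✗ — fails simple typing
unrestricted: ✗ — a type mismatch blocks all five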